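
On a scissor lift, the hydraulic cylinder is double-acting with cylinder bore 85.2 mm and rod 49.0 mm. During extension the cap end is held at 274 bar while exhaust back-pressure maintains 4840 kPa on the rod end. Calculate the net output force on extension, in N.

Cap-side area A_cap = π/4 × (85.2 mm)² = 5701 mm^2
Rod-side annular area A_ann = π/4 × (85.2² − 49.0²) = 3815 mm^2
Net thrust = P_cap·A_cap − P_rod·A_ann = 1.562e5 N − 18470 N

F ≈ 1.38e5 N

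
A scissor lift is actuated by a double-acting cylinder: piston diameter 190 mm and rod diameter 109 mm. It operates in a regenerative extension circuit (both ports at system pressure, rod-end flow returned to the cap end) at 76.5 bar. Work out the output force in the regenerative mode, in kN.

With equal pressure on both faces, forces on the annular region cancel; the net push is pressure × rod cross-section.
Rod cross-section A_rod = π/4 × (109 mm)² = 9331 mm^2
F = P × A_rod

F ≈ 71.4 kN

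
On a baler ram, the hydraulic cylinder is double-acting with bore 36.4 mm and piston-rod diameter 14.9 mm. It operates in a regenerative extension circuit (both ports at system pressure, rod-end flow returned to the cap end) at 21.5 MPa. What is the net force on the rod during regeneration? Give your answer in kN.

F ≈ 3.75 kN

With equal pressure on both faces, forces on the annular region cancel; the net push is pressure × rod cross-section.
Rod cross-section A_rod = π/4 × (14.9 mm)² = 174.4 mm^2
F = P × A_rod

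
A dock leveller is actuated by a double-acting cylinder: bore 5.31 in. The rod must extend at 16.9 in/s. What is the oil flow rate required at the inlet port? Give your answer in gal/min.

Q ≈ 97.2 gal/min

Cap-side area A_cap = π/4 × (5.31 in)² = 22.15 in^2
Q = A × v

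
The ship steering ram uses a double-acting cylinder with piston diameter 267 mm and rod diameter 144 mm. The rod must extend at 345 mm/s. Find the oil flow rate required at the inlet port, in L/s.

Q ≈ 19.3 L/s

Cap-side area A_cap = π/4 × (267 mm)² = 55990 mm^2
Q = A × v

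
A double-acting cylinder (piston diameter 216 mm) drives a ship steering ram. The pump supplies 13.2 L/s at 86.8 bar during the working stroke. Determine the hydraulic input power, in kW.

Hydraulic power = P × Q

W ≈ 115 kW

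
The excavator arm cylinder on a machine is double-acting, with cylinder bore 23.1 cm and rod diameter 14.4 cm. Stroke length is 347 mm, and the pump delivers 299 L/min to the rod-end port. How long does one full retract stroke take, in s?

Rod-side annular area A_ann = π/4 × (23.1² − 14.4²) = 256.2 cm^2
Swept volume V = A × L; t = V / Q = A·L / Q

t ≈ 1.78 s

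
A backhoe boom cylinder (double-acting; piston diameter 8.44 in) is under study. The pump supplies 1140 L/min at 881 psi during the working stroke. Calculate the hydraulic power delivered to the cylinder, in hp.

Hydraulic power = P × Q

W ≈ 155 hp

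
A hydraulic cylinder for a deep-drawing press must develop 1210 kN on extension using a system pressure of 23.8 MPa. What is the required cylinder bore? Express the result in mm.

Extension force acts on the full piston face: F = P × (π/4)D².
D = √(4F / (πP)) = √(4 × 1210 kN / (π × 23.8 MPa))

D ≈ 254 mm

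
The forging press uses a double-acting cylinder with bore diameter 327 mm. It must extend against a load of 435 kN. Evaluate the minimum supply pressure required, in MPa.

Cap-side area A_cap = π/4 × (327 mm)² = 83980 mm^2
P = F / A = 435 kN / A

P ≈ 5.18 MPa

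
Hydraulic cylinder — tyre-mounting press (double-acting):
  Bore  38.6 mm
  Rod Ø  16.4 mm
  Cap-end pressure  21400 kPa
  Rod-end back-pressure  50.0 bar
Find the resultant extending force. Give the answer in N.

Cap-side area A_cap = π/4 × (38.6 mm)² = 1170 mm^2
Rod-side annular area A_ann = π/4 × (38.6² − 16.4²) = 959.0 mm^2
Net thrust = P_cap·A_cap − P_rod·A_ann = 25040 N − 4795 N

F ≈ 20200 N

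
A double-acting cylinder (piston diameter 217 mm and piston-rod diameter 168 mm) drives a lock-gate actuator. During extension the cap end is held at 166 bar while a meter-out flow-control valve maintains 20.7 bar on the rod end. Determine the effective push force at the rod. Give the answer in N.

F ≈ 5.83e5 N

Cap-side area A_cap = π/4 × (217 mm)² = 36980 mm^2
Rod-side annular area A_ann = π/4 × (217² − 168²) = 14820 mm^2
Net thrust = P_cap·A_cap − P_rod·A_ann = 6.139e5 N − 30670 N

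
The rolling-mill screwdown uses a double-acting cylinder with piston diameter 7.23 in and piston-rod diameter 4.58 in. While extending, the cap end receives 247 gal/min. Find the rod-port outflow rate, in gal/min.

Q_out ≈ 148 gal/min

Cap-side area A_cap = π/4 × (7.23 in)² = 41.06 in^2
Rod-side annular area A_ann = π/4 × (7.23² − 4.58²) = 24.58 in^2
Piston speed v = Q_in/A_cap; rod-end outflow Q_out = v × A_ann = Q_in × A_ann/A_cap.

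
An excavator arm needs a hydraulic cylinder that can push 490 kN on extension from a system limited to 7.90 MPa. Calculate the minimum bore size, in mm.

D ≈ 281 mm

Extension force acts on the full piston face: F = P × (π/4)D².
D = √(4F / (πP)) = √(4 × 490 kN / (π × 7.90 MPa))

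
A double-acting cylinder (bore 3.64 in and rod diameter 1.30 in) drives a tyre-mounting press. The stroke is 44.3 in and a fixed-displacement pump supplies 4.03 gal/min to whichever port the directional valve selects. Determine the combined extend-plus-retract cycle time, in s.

Cap-side area A_cap = π/4 × (3.64 in)² = 10.41 in^2
Rod-side annular area A_ann = π/4 × (3.64² − 1.30²) = 9.079 in^2
t_ext = A_cap·L/Q = 29.71 s
t_ret = A_ann·L/Q = 25.92 s
t_cycle = t_ext + t_ret

t ≈ 55.6 s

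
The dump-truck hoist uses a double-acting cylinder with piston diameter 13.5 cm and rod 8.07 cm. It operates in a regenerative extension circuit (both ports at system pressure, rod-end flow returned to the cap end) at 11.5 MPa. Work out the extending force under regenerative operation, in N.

With equal pressure on both faces, forces on the annular region cancel; the net push is pressure × rod cross-section.
Rod cross-section A_rod = π/4 × (8.07 cm)² = 51.15 cm^2
F = P × A_rod

F ≈ 58800 N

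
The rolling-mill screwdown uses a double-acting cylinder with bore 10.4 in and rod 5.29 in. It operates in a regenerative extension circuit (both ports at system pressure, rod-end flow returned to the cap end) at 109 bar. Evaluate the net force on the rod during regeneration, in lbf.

With equal pressure on both faces, forces on the annular region cancel; the net push is pressure × rod cross-section.
Rod cross-section A_rod = π/4 × (5.29 in)² = 21.98 in^2
F = P × A_rod

F ≈ 34700 lbf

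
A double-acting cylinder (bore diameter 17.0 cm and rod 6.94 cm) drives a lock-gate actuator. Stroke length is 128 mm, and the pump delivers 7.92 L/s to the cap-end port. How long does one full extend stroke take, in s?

t ≈ 0.367 s

Cap-side area A_cap = π/4 × (17.0 cm)² = 227.0 cm^2
Swept volume V = A × L; t = V / Q = A·L / Q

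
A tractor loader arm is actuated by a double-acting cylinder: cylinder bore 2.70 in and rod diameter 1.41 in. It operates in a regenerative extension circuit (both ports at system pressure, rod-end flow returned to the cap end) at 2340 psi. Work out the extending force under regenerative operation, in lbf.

F ≈ 3650 lbf

With equal pressure on both faces, forces on the annular region cancel; the net push is pressure × rod cross-section.
Rod cross-section A_rod = π/4 × (1.41 in)² = 1.561 in^2
F = P × A_rod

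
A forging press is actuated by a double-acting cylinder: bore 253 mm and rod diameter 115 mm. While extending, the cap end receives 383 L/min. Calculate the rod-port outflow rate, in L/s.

Q_out ≈ 5.06 L/s

Cap-side area A_cap = π/4 × (253 mm)² = 50270 mm^2
Rod-side annular area A_ann = π/4 × (253² − 115²) = 39890 mm^2
Piston speed v = Q_in/A_cap; rod-end outflow Q_out = v × A_ann = Q_in × A_ann/A_cap.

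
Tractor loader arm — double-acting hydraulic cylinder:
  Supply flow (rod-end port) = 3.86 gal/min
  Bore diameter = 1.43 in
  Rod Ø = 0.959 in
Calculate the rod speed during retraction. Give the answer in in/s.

Rod-side annular area A_ann = π/4 × (1.43² − 0.959²) = 0.8837 in^2
Flow into the rod-end port fills the annular volume.
v = Q / A

v ≈ 16.8 in/s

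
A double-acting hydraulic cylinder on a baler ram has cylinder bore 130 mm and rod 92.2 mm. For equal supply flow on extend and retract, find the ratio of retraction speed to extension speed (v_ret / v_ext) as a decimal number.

Cap-side area A_cap = π/4 × (130 mm)² = 13270 mm^2
Rod-side annular area A_ann = π/4 × (130² − 92.2²) = 6597 mm^2
For equal Q, v ∝ 1/A, so v_ret/v_ext = A_cap/A_ann.

v_ret/v_ext ≈ 2.01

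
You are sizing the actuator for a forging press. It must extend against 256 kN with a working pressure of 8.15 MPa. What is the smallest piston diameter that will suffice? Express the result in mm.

Extension force acts on the full piston face: F = P × (π/4)D².
D = √(4F / (πP)) = √(4 × 256 kN / (π × 8.15 MPa))

D ≈ 200 mm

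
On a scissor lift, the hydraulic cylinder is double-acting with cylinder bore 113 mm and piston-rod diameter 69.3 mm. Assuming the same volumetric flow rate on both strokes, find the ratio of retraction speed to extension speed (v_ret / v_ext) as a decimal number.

Cap-side area A_cap = π/4 × (113 mm)² = 10030 mm^2
Rod-side annular area A_ann = π/4 × (113² − 69.3²) = 6257 mm^2
For equal Q, v ∝ 1/A, so v_ret/v_ext = A_cap/A_ann.

v_ret/v_ext ≈ 1.60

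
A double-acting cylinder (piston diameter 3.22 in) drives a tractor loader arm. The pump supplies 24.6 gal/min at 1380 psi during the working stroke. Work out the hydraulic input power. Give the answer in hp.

W ≈ 19.8 hp

Hydraulic power = P × Q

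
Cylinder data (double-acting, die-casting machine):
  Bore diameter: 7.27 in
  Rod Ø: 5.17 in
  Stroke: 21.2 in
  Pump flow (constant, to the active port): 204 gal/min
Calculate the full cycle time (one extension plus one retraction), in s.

Cap-side area A_cap = π/4 × (7.27 in)² = 41.51 in^2
Rod-side annular area A_ann = π/4 × (7.27² − 5.17²) = 20.52 in^2
t_ext = A_cap·L/Q = 1.120 s
t_ret = A_ann·L/Q = 0.5538 s
t_cycle = t_ext + t_ret

t ≈ 1.67 s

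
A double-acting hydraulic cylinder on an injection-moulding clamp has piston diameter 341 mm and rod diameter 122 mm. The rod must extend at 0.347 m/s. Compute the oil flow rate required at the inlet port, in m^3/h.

Cap-side area A_cap = π/4 × (341 mm)² = 91330 mm^2
Q = A × v

Q ≈ 114 m^3/h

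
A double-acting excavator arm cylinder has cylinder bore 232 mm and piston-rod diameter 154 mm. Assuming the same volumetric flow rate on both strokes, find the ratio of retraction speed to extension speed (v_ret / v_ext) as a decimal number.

Cap-side area A_cap = π/4 × (232 mm)² = 42270 mm^2
Rod-side annular area A_ann = π/4 × (232² − 154²) = 23650 mm^2
For equal Q, v ∝ 1/A, so v_ret/v_ext = A_cap/A_ann.

v_ret/v_ext ≈ 1.79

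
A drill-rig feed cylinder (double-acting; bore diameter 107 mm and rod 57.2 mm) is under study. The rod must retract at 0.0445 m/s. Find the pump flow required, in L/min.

Rod-side annular area A_ann = π/4 × (107² − 57.2²) = 6422 mm^2
Q = A × v

Q ≈ 17.1 L/min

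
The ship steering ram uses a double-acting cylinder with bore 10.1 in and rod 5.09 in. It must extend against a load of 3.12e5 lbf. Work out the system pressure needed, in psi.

P ≈ 3890 psi

Cap-side area A_cap = π/4 × (10.1 in)² = 80.12 in^2
P = F / A = 3.12e5 lbf / A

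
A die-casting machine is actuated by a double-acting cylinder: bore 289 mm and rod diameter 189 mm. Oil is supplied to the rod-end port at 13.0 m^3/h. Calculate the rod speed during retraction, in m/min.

Rod-side annular area A_ann = π/4 × (289² − 189²) = 37540 mm^2
Flow into the rod-end port fills the annular volume.
v = Q / A

v ≈ 5.77 m/min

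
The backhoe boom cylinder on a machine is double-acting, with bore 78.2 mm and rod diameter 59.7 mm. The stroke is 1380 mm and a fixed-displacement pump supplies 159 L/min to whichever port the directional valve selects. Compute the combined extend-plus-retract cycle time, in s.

Cap-side area A_cap = π/4 × (78.2 mm)² = 4803 mm^2
Rod-side annular area A_ann = π/4 × (78.2² − 59.7²) = 2004 mm^2
t_ext = A_cap·L/Q = 2.501 s
t_ret = A_ann·L/Q = 1.043 s
t_cycle = t_ext + t_ret

t ≈ 3.54 s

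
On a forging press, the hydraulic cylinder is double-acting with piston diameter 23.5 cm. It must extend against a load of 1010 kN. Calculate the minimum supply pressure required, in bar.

P ≈ 233 bar

Cap-side area A_cap = π/4 × (23.5 cm)² = 433.7 cm^2
P = F / A = 1010 kN / A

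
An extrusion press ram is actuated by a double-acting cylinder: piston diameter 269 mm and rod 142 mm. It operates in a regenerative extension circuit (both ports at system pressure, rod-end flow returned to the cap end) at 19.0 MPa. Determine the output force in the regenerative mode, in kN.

With equal pressure on both faces, forces on the annular region cancel; the net push is pressure × rod cross-section.
Rod cross-section A_rod = π/4 × (142 mm)² = 15840 mm^2
F = P × A_rod

F ≈ 301 kN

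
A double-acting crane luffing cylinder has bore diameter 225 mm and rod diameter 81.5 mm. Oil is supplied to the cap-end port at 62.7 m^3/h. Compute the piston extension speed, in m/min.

v ≈ 26.3 m/min

Cap-side area A_cap = π/4 × (225 mm)² = 39760 mm^2
v = Q / A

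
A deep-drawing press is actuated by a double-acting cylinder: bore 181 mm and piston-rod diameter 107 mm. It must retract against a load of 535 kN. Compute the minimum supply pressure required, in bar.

Rod-side annular area A_ann = π/4 × (181² − 107²) = 16740 mm^2
Retraction: pressure acts on the annular area.
P = F / A = 535 kN / A

P ≈ 320 bar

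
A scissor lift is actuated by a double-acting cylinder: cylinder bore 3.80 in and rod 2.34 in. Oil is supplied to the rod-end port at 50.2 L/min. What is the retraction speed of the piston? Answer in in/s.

Rod-side annular area A_ann = π/4 × (3.80² − 2.34²) = 7.041 in^2
Flow into the rod-end port fills the annular volume.
v = Q / A

v ≈ 7.25 in/s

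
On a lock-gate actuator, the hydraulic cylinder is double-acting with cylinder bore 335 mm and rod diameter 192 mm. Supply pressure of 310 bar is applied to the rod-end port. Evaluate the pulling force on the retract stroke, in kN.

Rod-side annular area A_ann = π/4 × (335² − 192²) = 59190 mm^2
On retraction the pressure acts on the annular area (bore minus rod).
F = P × A_ann

F ≈ 1830 kN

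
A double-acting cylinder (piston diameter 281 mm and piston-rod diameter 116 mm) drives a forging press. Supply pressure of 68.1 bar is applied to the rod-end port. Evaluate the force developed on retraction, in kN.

F ≈ 350 kN

Rod-side annular area A_ann = π/4 × (281² − 116²) = 51450 mm^2
On retraction the pressure acts on the annular area (bore minus rod).
F = P × A_ann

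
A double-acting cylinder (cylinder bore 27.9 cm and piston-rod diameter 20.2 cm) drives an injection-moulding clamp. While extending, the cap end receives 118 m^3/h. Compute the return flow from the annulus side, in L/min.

Q_out ≈ 936 L/min

Cap-side area A_cap = π/4 × (27.9 cm)² = 611.4 cm^2
Rod-side annular area A_ann = π/4 × (27.9² − 20.2²) = 290.9 cm^2
Piston speed v = Q_in/A_cap; rod-end outflow Q_out = v × A_ann = Q_in × A_ann/A_cap.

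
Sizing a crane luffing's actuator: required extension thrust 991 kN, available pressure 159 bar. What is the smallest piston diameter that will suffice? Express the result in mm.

Extension force acts on the full piston face: F = P × (π/4)D².
D = √(4F / (πP)) = √(4 × 991 kN / (π × 159 bar))

D ≈ 282 mm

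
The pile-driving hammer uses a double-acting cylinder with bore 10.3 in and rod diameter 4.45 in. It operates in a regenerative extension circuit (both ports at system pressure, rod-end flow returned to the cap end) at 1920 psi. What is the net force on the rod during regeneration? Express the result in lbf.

F ≈ 29900 lbf

With equal pressure on both faces, forces on the annular region cancel; the net push is pressure × rod cross-section.
Rod cross-section A_rod = π/4 × (4.45 in)² = 15.55 in^2
F = P × A_rod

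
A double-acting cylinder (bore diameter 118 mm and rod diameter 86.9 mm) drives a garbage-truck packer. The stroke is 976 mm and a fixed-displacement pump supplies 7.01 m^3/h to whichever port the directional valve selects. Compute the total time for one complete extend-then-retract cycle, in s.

Cap-side area A_cap = π/4 × (118 mm)² = 10940 mm^2
Rod-side annular area A_ann = π/4 × (118² − 86.9²) = 5005 mm^2
t_ext = A_cap·L/Q = 5.481 s
t_ret = A_ann·L/Q = 2.509 s
t_cycle = t_ext + t_ret

t ≈ 7.99 s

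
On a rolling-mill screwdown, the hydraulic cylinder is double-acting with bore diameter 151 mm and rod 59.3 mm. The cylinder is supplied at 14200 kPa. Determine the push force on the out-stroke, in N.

F ≈ 2.54e5 N

Cap-side area A_cap = π/4 × (151 mm)² = 17910 mm^2
F = P × A_cap = 14200 kPa × A_cap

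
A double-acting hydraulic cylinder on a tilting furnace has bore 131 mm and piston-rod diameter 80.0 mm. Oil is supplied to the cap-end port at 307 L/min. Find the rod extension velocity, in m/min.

v ≈ 22.8 m/min

Cap-side area A_cap = π/4 × (131 mm)² = 13480 mm^2
v = Q / A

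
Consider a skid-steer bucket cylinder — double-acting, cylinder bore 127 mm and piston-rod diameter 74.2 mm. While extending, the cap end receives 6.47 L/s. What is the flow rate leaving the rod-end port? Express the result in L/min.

Cap-side area A_cap = π/4 × (127 mm)² = 12670 mm^2
Rod-side annular area A_ann = π/4 × (127² − 74.2²) = 8344 mm^2
Piston speed v = Q_in/A_cap; rod-end outflow Q_out = v × A_ann = Q_in × A_ann/A_cap.

Q_out ≈ 256 L/min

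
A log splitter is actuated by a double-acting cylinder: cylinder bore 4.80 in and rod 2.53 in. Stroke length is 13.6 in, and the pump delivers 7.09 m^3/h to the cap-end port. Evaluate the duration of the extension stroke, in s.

t ≈ 2.05 s

Cap-side area A_cap = π/4 × (4.80 in)² = 18.10 in^2
Swept volume V = A × L; t = V / Q = A·L / Q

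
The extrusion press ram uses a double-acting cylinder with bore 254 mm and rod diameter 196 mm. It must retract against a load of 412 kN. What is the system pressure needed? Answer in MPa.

P ≈ 20.1 MPa

Rod-side annular area A_ann = π/4 × (254² − 196²) = 20500 mm^2
Retraction: pressure acts on the annular area.
P = F / A = 412 kN / A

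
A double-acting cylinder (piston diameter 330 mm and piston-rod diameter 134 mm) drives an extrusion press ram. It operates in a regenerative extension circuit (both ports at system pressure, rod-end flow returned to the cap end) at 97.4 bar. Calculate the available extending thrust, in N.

With equal pressure on both faces, forces on the annular region cancel; the net push is pressure × rod cross-section.
Rod cross-section A_rod = π/4 × (134 mm)² = 14100 mm^2
F = P × A_rod

F ≈ 1.37e5 N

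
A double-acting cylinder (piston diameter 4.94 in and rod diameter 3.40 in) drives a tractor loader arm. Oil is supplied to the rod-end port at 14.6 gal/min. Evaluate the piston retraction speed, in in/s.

v ≈ 5.57 in/s

Rod-side annular area A_ann = π/4 × (4.94² − 3.40²) = 10.09 in^2
Flow into the rod-end port fills the annular volume.
v = Q / A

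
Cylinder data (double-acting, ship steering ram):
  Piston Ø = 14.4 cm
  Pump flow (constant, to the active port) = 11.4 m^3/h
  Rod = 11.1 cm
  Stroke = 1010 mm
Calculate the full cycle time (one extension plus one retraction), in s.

t ≈ 7.30 s

Cap-side area A_cap = π/4 × (14.4 cm)² = 162.9 cm^2
Rod-side annular area A_ann = π/4 × (14.4² − 11.1²) = 66.09 cm^2
t_ext = A_cap·L/Q = 5.194 s
t_ret = A_ann·L/Q = 2.108 s
t_cycle = t_ext + t_ret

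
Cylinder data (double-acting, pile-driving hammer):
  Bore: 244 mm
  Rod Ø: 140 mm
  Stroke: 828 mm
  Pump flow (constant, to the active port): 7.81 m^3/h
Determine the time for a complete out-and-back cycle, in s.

Cap-side area A_cap = π/4 × (244 mm)² = 46760 mm^2
Rod-side annular area A_ann = π/4 × (244² − 140²) = 31370 mm^2
t_ext = A_cap·L/Q = 17.85 s
t_ret = A_ann·L/Q = 11.97 s
t_cycle = t_ext + t_ret

t ≈ 29.8 s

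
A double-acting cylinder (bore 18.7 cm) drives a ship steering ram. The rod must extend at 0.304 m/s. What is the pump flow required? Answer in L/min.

Q ≈ 501 L/min

Cap-side area A_cap = π/4 × (18.7 cm)² = 274.6 cm^2
Q = A × v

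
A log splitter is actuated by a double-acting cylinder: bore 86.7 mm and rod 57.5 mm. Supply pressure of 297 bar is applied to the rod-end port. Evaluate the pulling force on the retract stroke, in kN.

F ≈ 98.2 kN

Rod-side annular area A_ann = π/4 × (86.7² − 57.5²) = 3307 mm^2
On retraction the pressure acts on the annular area (bore minus rod).
F = P × A_ann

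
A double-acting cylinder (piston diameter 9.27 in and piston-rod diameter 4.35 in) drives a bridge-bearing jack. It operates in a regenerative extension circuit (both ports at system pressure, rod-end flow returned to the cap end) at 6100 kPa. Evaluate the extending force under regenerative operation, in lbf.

F ≈ 13100 lbf

With equal pressure on both faces, forces on the annular region cancel; the net push is pressure × rod cross-section.
Rod cross-section A_rod = π/4 × (4.35 in)² = 14.86 in^2
F = P × A_rod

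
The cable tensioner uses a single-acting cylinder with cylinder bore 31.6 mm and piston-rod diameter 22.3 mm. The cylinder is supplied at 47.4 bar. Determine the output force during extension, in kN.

F ≈ 3.72 kN

Cap-side area A_cap = π/4 × (31.6 mm)² = 784.3 mm^2
F = P × A_cap = 47.4 bar × A_cap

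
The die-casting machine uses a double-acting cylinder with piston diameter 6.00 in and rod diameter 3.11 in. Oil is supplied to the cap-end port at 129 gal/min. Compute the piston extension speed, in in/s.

v ≈ 17.6 in/s

Cap-side area A_cap = π/4 × (6.00 in)² = 28.27 in^2
v = Q / A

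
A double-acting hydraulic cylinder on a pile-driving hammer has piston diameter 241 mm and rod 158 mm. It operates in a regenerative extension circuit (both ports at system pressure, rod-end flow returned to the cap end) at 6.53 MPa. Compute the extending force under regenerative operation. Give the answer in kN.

F ≈ 128 kN

With equal pressure on both faces, forces on the annular region cancel; the net push is pressure × rod cross-section.
Rod cross-section A_rod = π/4 × (158 mm)² = 19610 mm^2
F = P × A_rod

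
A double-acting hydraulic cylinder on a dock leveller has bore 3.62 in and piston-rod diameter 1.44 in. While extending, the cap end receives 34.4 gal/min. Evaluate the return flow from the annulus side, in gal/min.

Q_out ≈ 29.0 gal/min

Cap-side area A_cap = π/4 × (3.62 in)² = 10.29 in^2
Rod-side annular area A_ann = π/4 × (3.62² − 1.44²) = 8.664 in^2
Piston speed v = Q_in/A_cap; rod-end outflow Q_out = v × A_ann = Q_in × A_ann/A_cap.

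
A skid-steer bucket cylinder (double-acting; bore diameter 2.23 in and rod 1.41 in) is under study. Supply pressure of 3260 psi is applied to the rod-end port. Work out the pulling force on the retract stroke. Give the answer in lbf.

Rod-side annular area A_ann = π/4 × (2.23² − 1.41²) = 2.344 in^2
On retraction the pressure acts on the annular area (bore minus rod).
F = P × A_ann

F ≈ 7640 lbf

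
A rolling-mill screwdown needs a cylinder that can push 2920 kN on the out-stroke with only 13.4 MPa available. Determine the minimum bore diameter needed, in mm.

Extension force acts on the full piston face: F = P × (π/4)D².
D = √(4F / (πP)) = √(4 × 2920 kN / (π × 13.4 MPa))

D ≈ 527 mm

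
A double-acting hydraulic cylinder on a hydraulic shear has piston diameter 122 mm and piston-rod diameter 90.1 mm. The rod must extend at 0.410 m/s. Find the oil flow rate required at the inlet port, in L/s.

Cap-side area A_cap = π/4 × (122 mm)² = 11690 mm^2
Q = A × v

Q ≈ 4.79 L/s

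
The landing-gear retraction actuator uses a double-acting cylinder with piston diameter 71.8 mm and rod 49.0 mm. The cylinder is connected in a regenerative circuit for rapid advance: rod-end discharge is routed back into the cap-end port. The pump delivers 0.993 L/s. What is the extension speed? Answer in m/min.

v ≈ 31.6 m/min

In regeneration the rod-end outflow joins the pump flow into the cap end, so the net volume the pump must supply per unit advance equals the rod cross-section area.
Rod cross-section A_rod = π/4 × (49.0 mm)² = 1886 mm^2
v = Q_pump / A_rod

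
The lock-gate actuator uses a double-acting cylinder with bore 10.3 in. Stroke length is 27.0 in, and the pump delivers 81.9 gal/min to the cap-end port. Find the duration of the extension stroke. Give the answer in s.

Cap-side area A_cap = π/4 × (10.3 in)² = 83.32 in^2
Swept volume V = A × L; t = V / Q = A·L / Q

t ≈ 7.13 s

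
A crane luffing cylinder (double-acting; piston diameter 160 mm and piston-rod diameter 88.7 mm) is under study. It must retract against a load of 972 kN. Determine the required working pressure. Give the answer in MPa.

Rod-side annular area A_ann = π/4 × (160² − 88.7²) = 13930 mm^2
Retraction: pressure acts on the annular area.
P = F / A = 972 kN / A

P ≈ 69.8 MPa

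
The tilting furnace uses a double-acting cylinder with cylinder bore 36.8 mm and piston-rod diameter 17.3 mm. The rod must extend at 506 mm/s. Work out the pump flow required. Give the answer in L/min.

Q ≈ 32.3 L/min

Cap-side area A_cap = π/4 × (36.8 mm)² = 1064 mm^2
Q = A × v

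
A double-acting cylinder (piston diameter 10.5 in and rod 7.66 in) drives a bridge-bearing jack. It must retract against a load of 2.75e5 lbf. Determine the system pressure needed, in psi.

P ≈ 6790 psi

Rod-side annular area A_ann = π/4 × (10.5² − 7.66²) = 40.51 in^2
Retraction: pressure acts on the annular area.
P = F / A = 2.75e5 lbf / A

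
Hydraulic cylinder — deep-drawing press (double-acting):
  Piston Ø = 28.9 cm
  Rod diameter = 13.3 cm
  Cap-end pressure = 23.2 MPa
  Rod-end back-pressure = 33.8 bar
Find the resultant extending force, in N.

Cap-side area A_cap = π/4 × (28.9 cm)² = 656.0 cm^2
Rod-side annular area A_ann = π/4 × (28.9² − 13.3²) = 517.0 cm^2
Net thrust = P_cap·A_cap − P_rod·A_ann = 1.522e6 N − 1.748e5 N

F ≈ 1.35e6 N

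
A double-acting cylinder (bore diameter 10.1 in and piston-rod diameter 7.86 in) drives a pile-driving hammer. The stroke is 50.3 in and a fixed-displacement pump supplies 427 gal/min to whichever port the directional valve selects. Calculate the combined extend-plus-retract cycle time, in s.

t ≈ 3.42 s

Cap-side area A_cap = π/4 × (10.1 in)² = 80.12 in^2
Rod-side annular area A_ann = π/4 × (10.1² − 7.86²) = 31.60 in^2
t_ext = A_cap·L/Q = 2.451 s
t_ret = A_ann·L/Q = 0.9668 s
t_cycle = t_ext + t_ret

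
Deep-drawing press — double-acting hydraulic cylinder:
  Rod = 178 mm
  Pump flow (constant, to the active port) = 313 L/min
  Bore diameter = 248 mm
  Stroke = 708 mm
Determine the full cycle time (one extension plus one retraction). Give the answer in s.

Cap-side area A_cap = π/4 × (248 mm)² = 48310 mm^2
Rod-side annular area A_ann = π/4 × (248² − 178²) = 23420 mm^2
t_ext = A_cap·L/Q = 6.556 s
t_ret = A_ann·L/Q = 3.179 s
t_cycle = t_ext + t_ret

t ≈ 9.73 s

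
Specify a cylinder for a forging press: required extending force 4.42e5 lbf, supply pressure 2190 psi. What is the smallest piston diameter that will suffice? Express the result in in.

Extension force acts on the full piston face: F = P × (π/4)D².
D = √(4F / (πP)) = √(4 × 4.42e5 lbf / (π × 2190 psi))

D ≈ 16.0 in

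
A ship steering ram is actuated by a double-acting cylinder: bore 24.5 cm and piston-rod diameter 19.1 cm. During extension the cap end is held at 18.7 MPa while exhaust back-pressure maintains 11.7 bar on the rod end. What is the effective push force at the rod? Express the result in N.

F ≈ 8.60e5 N

Cap-side area A_cap = π/4 × (24.5 cm)² = 471.4 cm^2
Rod-side annular area A_ann = π/4 × (24.5² − 19.1²) = 184.9 cm^2
Net thrust = P_cap·A_cap − P_rod·A_ann = 8.816e5 N − 21630 N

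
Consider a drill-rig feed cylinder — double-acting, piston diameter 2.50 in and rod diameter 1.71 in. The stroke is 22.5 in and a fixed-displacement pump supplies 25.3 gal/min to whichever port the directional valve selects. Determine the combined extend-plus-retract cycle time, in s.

Cap-side area A_cap = π/4 × (2.50 in)² = 4.909 in^2
Rod-side annular area A_ann = π/4 × (2.50² − 1.71²) = 2.612 in^2
t_ext = A_cap·L/Q = 1.134 s
t_ret = A_ann·L/Q = 0.6034 s
t_cycle = t_ext + t_ret

t ≈ 1.74 s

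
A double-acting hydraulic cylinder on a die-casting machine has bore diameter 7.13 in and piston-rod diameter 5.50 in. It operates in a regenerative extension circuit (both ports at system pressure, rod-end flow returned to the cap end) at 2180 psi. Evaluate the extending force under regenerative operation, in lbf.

With equal pressure on both faces, forces on the annular region cancel; the net push is pressure × rod cross-section.
Rod cross-section A_rod = π/4 × (5.50 in)² = 23.76 in^2
F = P × A_rod

F ≈ 51800 lbf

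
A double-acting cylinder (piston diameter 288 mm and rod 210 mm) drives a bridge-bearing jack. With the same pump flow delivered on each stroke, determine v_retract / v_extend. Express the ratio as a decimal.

Cap-side area A_cap = π/4 × (288 mm)² = 65140 mm^2
Rod-side annular area A_ann = π/4 × (288² − 210²) = 30510 mm^2
For equal Q, v ∝ 1/A, so v_ret/v_ext = A_cap/A_ann.

v_ret/v_ext ≈ 2.14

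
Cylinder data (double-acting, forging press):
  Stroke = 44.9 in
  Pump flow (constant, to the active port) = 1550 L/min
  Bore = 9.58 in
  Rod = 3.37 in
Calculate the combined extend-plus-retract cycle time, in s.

Cap-side area A_cap = π/4 × (9.58 in)² = 72.08 in^2
Rod-side annular area A_ann = π/4 × (9.58² − 3.37²) = 63.16 in^2
t_ext = A_cap·L/Q = 2.053 s
t_ret = A_ann·L/Q = 1.799 s
t_cycle = t_ext + t_ret

t ≈ 3.85 s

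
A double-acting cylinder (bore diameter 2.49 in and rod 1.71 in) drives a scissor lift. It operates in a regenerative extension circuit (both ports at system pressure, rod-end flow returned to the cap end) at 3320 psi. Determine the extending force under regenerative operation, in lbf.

F ≈ 7620 lbf

With equal pressure on both faces, forces on the annular region cancel; the net push is pressure × rod cross-section.
Rod cross-section A_rod = π/4 × (1.71 in)² = 2.297 in^2
F = P × A_rod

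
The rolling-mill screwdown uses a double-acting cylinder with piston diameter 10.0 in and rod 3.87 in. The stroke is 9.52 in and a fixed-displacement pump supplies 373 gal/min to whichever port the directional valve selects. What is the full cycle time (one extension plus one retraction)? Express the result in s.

t ≈ 0.963 s

Cap-side area A_cap = π/4 × (10.0 in)² = 78.54 in^2
Rod-side annular area A_ann = π/4 × (10.0² − 3.87²) = 66.78 in^2
t_ext = A_cap·L/Q = 0.5207 s
t_ret = A_ann·L/Q = 0.4427 s
t_cycle = t_ext + t_ret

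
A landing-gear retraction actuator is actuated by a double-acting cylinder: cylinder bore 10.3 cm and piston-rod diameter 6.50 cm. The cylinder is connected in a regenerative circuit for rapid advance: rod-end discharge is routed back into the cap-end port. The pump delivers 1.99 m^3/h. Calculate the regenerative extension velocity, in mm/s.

v ≈ 167 mm/s

In regeneration the rod-end outflow joins the pump flow into the cap end, so the net volume the pump must supply per unit advance equals the rod cross-section area.
Rod cross-section A_rod = π/4 × (6.50 cm)² = 33.18 cm^2
v = Q_pump / A_rod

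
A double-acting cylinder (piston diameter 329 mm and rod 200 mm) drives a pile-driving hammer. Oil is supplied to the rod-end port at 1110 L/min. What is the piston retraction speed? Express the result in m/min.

Rod-side annular area A_ann = π/4 × (329² − 200²) = 53600 mm^2
Flow into the rod-end port fills the annular volume.
v = Q / A

v ≈ 20.7 m/min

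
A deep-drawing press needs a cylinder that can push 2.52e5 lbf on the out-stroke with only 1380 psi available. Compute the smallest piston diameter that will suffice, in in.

Extension force acts on the full piston face: F = P × (π/4)D².
D = √(4F / (πP)) = √(4 × 2.52e5 lbf / (π × 1380 psi))

D ≈ 15.2 in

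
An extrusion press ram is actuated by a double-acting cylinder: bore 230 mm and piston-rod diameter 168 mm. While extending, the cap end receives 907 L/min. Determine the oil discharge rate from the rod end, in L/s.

Cap-side area A_cap = π/4 × (230 mm)² = 41550 mm^2
Rod-side annular area A_ann = π/4 × (230² − 168²) = 19380 mm^2
Piston speed v = Q_in/A_cap; rod-end outflow Q_out = v × A_ann = Q_in × A_ann/A_cap.

Q_out ≈ 7.05 L/s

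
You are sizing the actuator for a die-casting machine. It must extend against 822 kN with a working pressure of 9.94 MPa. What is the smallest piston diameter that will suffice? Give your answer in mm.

Extension force acts on the full piston face: F = P × (π/4)D².
D = √(4F / (πP)) = √(4 × 822 kN / (π × 9.94 MPa))

D ≈ 324 mm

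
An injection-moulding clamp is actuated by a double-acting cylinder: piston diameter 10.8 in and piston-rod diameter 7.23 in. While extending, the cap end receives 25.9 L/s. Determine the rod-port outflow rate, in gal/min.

Q_out ≈ 227 gal/min

Cap-side area A_cap = π/4 × (10.8 in)² = 91.61 in^2
Rod-side annular area A_ann = π/4 × (10.8² − 7.23²) = 50.55 in^2
Piston speed v = Q_in/A_cap; rod-end outflow Q_out = v × A_ann = Q_in × A_ann/A_cap.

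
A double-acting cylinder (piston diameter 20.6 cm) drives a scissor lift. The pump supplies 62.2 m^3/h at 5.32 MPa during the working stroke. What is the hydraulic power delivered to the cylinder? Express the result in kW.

Hydraulic power = P × Q

W ≈ 91.9 kW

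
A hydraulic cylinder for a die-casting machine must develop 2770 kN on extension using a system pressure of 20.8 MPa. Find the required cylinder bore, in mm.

Extension force acts on the full piston face: F = P × (π/4)D².
D = √(4F / (πP)) = √(4 × 2770 kN / (π × 20.8 MPa))

D ≈ 412 mm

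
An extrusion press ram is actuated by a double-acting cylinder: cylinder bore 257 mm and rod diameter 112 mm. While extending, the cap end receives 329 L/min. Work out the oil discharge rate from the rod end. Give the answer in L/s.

Q_out ≈ 4.44 L/s

Cap-side area A_cap = π/4 × (257 mm)² = 51870 mm^2
Rod-side annular area A_ann = π/4 × (257² − 112²) = 42020 mm^2
Piston speed v = Q_in/A_cap; rod-end outflow Q_out = v × A_ann = Q_in × A_ann/A_cap.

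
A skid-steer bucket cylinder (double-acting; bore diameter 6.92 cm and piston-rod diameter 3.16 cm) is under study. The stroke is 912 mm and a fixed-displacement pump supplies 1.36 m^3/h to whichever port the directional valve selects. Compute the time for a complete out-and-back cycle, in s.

t ≈ 16.3 s

Cap-side area A_cap = π/4 × (6.92 cm)² = 37.61 cm^2
Rod-side annular area A_ann = π/4 × (6.92² − 3.16²) = 29.77 cm^2
t_ext = A_cap·L/Q = 9.079 s
t_ret = A_ann·L/Q = 7.186 s
t_cycle = t_ext + t_ret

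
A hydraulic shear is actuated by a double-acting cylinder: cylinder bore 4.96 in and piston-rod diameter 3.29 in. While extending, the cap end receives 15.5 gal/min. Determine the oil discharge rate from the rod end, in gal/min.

Q_out ≈ 8.68 gal/min

Cap-side area A_cap = π/4 × (4.96 in)² = 19.32 in^2
Rod-side annular area A_ann = π/4 × (4.96² − 3.29²) = 10.82 in^2
Piston speed v = Q_in/A_cap; rod-end outflow Q_out = v × A_ann = Q_in × A_ann/A_cap.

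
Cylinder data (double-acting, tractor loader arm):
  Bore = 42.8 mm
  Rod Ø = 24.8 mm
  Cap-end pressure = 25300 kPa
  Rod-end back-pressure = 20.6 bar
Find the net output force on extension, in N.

Cap-side area A_cap = π/4 × (42.8 mm)² = 1439 mm^2
Rod-side annular area A_ann = π/4 × (42.8² − 24.8²) = 955.7 mm^2
Net thrust = P_cap·A_cap − P_rod·A_ann = 36400 N − 1969 N

F ≈ 34400 N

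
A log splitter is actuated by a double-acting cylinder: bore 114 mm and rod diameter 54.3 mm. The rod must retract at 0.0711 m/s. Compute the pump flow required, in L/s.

Rod-side annular area A_ann = π/4 × (114² − 54.3²) = 7891 mm^2
Q = A × v

Q ≈ 0.561 L/s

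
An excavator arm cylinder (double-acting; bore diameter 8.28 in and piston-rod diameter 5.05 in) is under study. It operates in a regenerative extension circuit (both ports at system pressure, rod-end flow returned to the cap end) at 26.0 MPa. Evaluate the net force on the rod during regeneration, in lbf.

F ≈ 75500 lbf

With equal pressure on both faces, forces on the annular region cancel; the net push is pressure × rod cross-section.
Rod cross-section A_rod = π/4 × (5.05 in)² = 20.03 in^2
F = P × A_rod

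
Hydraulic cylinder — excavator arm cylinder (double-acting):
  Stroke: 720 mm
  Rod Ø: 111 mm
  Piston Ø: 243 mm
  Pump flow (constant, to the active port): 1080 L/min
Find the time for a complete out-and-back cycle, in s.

Cap-side area A_cap = π/4 × (243 mm)² = 46380 mm^2
Rod-side annular area A_ann = π/4 × (243² − 111²) = 36700 mm^2
t_ext = A_cap·L/Q = 1.855 s
t_ret = A_ann·L/Q = 1.468 s
t_cycle = t_ext + t_ret

t ≈ 3.32 s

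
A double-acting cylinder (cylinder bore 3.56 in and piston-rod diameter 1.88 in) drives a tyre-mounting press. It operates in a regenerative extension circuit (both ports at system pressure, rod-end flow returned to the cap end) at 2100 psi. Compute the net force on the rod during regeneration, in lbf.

F ≈ 5830 lbf

With equal pressure on both faces, forces on the annular region cancel; the net push is pressure × rod cross-section.
Rod cross-section A_rod = π/4 × (1.88 in)² = 2.776 in^2
F = P × A_rod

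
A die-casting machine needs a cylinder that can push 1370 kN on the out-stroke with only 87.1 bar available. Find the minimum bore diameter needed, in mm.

Extension force acts on the full piston face: F = P × (π/4)D².
D = √(4F / (πP)) = √(4 × 1370 kN / (π × 87.1 bar))

D ≈ 448 mm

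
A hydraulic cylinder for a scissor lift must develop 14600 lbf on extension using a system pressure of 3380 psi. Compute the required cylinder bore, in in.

D ≈ 2.35 in

Extension force acts on the full piston face: F = P × (π/4)D².
D = √(4F / (πP)) = √(4 × 14600 lbf / (π × 3380 psi))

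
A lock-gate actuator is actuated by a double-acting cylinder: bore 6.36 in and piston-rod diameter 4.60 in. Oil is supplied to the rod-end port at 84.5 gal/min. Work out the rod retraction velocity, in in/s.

Rod-side annular area A_ann = π/4 × (6.36² − 4.60²) = 15.15 in^2
Flow into the rod-end port fills the annular volume.
v = Q / A

v ≈ 21.5 in/s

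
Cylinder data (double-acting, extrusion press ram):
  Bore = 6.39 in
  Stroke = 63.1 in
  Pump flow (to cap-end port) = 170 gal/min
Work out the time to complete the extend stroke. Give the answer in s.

Cap-side area A_cap = π/4 × (6.39 in)² = 32.07 in^2
Swept volume V = A × L; t = V / Q = A·L / Q

t ≈ 3.09 s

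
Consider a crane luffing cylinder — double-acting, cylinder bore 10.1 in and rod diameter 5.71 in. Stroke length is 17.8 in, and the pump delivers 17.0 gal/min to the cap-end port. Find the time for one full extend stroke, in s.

Cap-side area A_cap = π/4 × (10.1 in)² = 80.12 in^2
Swept volume V = A × L; t = V / Q = A·L / Q

t ≈ 21.8 s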